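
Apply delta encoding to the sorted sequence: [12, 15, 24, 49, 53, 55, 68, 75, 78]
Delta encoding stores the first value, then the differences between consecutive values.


First value: 12
Deltas:
  15 - 12 = 3
  24 - 15 = 9
  49 - 24 = 25
  53 - 49 = 4
  55 - 53 = 2
  68 - 55 = 13
  75 - 68 = 7
  78 - 75 = 3


Delta encoded: [12, 3, 9, 25, 4, 2, 13, 7, 3]


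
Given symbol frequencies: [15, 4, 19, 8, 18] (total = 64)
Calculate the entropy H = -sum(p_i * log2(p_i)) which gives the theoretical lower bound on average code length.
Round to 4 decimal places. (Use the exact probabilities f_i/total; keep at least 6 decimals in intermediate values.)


Per-symbol terms -p_i * log2(p_i) with p_i = f_i/64:
  p = 15/64 = 0.234375: log2(p) = -2.093109, -p*log2(p) = 0.490573
  p = 4/64 = 0.062500: log2(p) = -4.000000, -p*log2(p) = 0.250000
  p = 19/64 = 0.296875: log2(p) = -1.752072, -p*log2(p) = 0.520147
  p = 8/64 = 0.125000: log2(p) = -3.000000, -p*log2(p) = 0.375000
  p = 18/64 = 0.281250: log2(p) = -1.830075, -p*log2(p) = 0.514709
H = 0.490573 + 0.250000 + 0.520147 + 0.375000 + 0.514709 = 2.150429

H = 2.1504 bits/symbol


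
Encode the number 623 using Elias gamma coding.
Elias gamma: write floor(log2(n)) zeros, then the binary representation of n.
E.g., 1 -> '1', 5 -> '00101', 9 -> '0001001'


num_bits = floor(log2(623)) + 1 = 10
leading_zeros = num_bits - 1 = 9
binary(623) = 1001101111

Elias gamma(623) = '000000000' + '1001101111' = 0000000001001101111 (19 bits)


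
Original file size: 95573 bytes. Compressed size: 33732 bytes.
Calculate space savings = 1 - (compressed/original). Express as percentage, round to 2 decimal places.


ratio = compressed/original = 33732/95573 = 0.352945
savings = 1 - ratio = 1 - 0.352945 = 0.647055
as a percentage: 0.647055 * 100 = 64.71%

Space savings = 1 - 33732/95573 = 64.71%


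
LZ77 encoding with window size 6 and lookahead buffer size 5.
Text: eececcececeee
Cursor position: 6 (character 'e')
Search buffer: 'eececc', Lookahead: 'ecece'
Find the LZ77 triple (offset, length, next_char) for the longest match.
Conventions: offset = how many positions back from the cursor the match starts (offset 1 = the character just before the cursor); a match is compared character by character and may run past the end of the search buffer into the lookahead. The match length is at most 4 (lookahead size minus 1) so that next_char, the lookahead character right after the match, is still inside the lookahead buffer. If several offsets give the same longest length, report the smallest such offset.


Try each offset into the search buffer:
  offset=1 (pos 5, char 'c'): match length 0
  offset=2 (pos 4, char 'c'): match length 0
  offset=3 (pos 3, char 'e'): match length 2
  offset=4 (pos 2, char 'c'): match length 0
  offset=5 (pos 1, char 'e'): match length 4
  offset=6 (pos 0, char 'e'): match length 1
Longest match has length 4 at offset 5.
next_char = character at position 6 + 4 = 10 -> 'e'

Best match: offset=5, length=4 (matching 'ecec' starting at position 1)
LZ77 triple: (5, 4, 'e')


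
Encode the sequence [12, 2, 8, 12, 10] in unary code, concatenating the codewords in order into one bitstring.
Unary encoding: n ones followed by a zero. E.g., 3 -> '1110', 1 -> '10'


Encode each number as n ones followed by a terminating 0:
  12 -> 1111111111110 (13 bits)
  2 -> 110 (3 bits)
  8 -> 111111110 (9 bits)
  12 -> 1111111111110 (13 bits)
  10 -> 11111111110 (11 bits)
Total length = 13 + 3 + 9 + 13 + 11 = 49 bits.

Unary([12, 2, 8, 12, 10]) = 1111111111110110111111110111111111111011111111110 (49 bits)


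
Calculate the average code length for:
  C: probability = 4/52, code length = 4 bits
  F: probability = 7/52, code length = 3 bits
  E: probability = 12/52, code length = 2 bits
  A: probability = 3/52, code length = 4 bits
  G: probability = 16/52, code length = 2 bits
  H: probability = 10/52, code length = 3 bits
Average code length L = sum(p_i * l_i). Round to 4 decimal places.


Weighted contributions p_i * l_i:
  C: (4/52) * 4 = 16/52
  F: (7/52) * 3 = 21/52
  E: (12/52) * 2 = 24/52
  A: (3/52) * 4 = 12/52
  G: (16/52) * 2 = 32/52
  H: (10/52) * 3 = 30/52
Sum = (16 + 21 + 24 + 12 + 32 + 30)/52 = 135/52

L = 135/52 = 2.5962 bits/symbol


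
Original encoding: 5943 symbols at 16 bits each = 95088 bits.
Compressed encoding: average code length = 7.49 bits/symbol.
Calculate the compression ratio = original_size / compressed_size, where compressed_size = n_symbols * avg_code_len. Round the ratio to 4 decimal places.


original_size = n_symbols * orig_bits = 5943 * 16 = 95088 bits
compressed_size = n_symbols * avg_code_len = 5943 * 7.49 = 44513.07 bits
ratio = original_size / compressed_size = 95088 / 44513.07 = 2.1362

Compression ratio = 2.1362


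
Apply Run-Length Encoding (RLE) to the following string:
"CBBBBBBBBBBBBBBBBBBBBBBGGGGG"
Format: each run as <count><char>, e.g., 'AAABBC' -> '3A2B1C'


Scanning runs left to right:
  i=0: run of 'C' x 1 -> '1C'
  i=1: run of 'B' x 22 -> '22B'
  i=23: run of 'G' x 5 -> '5G'

RLE = 1C22B5G


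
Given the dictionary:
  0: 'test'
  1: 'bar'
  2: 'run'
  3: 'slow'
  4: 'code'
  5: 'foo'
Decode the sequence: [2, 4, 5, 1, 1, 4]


Look up each index in the dictionary:
  2 -> 'run'
  4 -> 'code'
  5 -> 'foo'
  1 -> 'bar'
  1 -> 'bar'
  4 -> 'code'

Decoded: "run code foo bar bar code"


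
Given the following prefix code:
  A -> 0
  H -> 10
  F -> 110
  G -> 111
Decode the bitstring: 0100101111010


Decoding step by step:
Bits 0 -> A
Bits 10 -> H
Bits 0 -> A
Bits 10 -> H
Bits 111 -> G
Bits 10 -> H
Bits 10 -> H


Decoded message: AHAHGHH


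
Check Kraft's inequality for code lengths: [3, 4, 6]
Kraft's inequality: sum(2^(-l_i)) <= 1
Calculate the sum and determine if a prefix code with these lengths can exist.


Sum = 2^(-3) + 2^(-4) + 2^(-6)
    = 0.125 + 0.0625 + 0.015625
    = 13/64 = 0.203125
Since 0.203125 <= 1, Kraft's inequality IS satisfied.
A prefix code with these lengths CAN exist.

Kraft sum = 0.203125. Satisfied.


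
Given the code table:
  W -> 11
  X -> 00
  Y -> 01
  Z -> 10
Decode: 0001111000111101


Decoding:
00 -> X
01 -> Y
11 -> W
10 -> Z
00 -> X
11 -> W
11 -> W
01 -> Y


Result: XYWZXWWY


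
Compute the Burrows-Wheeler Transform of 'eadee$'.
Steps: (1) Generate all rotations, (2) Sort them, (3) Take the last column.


Rotations (sorted):
  0: $eadee -> last char: e
  1: adee$e -> last char: e
  2: dee$ea -> last char: a
  3: e$eade -> last char: e
  4: eadee$ -> last char: $
  5: ee$ead -> last char: d


BWT = eeae$d


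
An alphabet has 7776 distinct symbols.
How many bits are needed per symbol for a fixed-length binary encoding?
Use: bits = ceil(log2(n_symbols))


log2(7776) = 12.9248
Bracket: 2^12 = 4096 < 7776 <= 2^13 = 8192
So ceil(log2(7776)) = 13

bits = ceil(log2(7776)) = ceil(12.9248) = 13 bits


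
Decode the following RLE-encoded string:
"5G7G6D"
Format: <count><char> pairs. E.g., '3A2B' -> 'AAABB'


Expanding each <count><char> pair:
  5G -> 'GGGGG'
  7G -> 'GGGGGGG'
  6D -> 'DDDDDD'

Decoded = GGGGGGGGGGGGDDDDDD


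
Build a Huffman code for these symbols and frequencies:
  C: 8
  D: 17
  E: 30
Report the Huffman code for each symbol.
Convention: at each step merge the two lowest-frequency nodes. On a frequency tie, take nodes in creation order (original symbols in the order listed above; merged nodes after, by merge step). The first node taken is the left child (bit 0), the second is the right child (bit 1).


Huffman tree construction:
Step 1: Merge C(8) + D(17) = 25
Step 2: Merge (C+D)(25) + E(30) = 55
Read each symbol's code off the tree from the root (left child = 0, right child = 1).

Codes:
  C: 00 (length 2)
  D: 01 (length 2)
  E: 1 (length 1)
Average code length: 80/55 = 1.4545 bits/symbol


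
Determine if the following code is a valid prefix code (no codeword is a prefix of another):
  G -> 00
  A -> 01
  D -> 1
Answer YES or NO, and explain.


Checking each pair (does one codeword prefix another?):
  G='00' vs A='01': no prefix
  G='00' vs D='1': no prefix
  A='01' vs G='00': no prefix
  A='01' vs D='1': no prefix
  D='1' vs G='00': no prefix
  D='1' vs A='01': no prefix
No violation found over all pairs.

YES -- this is a valid prefix code. No codeword is a prefix of any other codeword.


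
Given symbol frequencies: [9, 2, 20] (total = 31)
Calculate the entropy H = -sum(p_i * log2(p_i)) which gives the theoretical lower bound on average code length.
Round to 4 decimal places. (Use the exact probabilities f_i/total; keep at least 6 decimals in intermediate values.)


Per-symbol terms -p_i * log2(p_i) with p_i = f_i/31:
  p = 9/31 = 0.290323: log2(p) = -1.784271, -p*log2(p) = 0.518014
  p = 2/31 = 0.064516: log2(p) = -3.954196, -p*log2(p) = 0.255109
  p = 20/31 = 0.645161: log2(p) = -0.632268, -p*log2(p) = 0.407915
H = 0.518014 + 0.255109 + 0.407915 = 1.181038

H = 1.181 bits/symbol


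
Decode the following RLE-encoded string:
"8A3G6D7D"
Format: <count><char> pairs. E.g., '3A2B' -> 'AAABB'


Expanding each <count><char> pair:
  8A -> 'AAAAAAAA'
  3G -> 'GGG'
  6D -> 'DDDDDD'
  7D -> 'DDDDDDD'

Decoded = AAAAAAAAGGGDDDDDDDDDDDDD


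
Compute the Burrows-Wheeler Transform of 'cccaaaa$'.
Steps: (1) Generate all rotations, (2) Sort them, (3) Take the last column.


Rotations (sorted):
  0: $cccaaaa -> last char: a
  1: a$cccaaa -> last char: a
  2: aa$cccaa -> last char: a
  3: aaa$ccca -> last char: a
  4: aaaa$ccc -> last char: c
  5: caaaa$cc -> last char: c
  6: ccaaaa$c -> last char: c
  7: cccaaaa$ -> last char: $


BWT = aaaaccc$


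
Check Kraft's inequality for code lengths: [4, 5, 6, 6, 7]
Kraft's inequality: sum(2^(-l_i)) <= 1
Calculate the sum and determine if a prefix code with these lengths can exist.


Sum = 2^(-4) + 2^(-5) + 2^(-6) + 2^(-6) + 2^(-7)
    = 0.0625 + 0.03125 + 0.015625 + 0.015625 + 0.0078125
    = 17/128 = 0.1328125
Since 0.1328125 <= 1, Kraft's inequality IS satisfied.
A prefix code with these lengths CAN exist.

Kraft sum = 0.1328125. Satisfied.


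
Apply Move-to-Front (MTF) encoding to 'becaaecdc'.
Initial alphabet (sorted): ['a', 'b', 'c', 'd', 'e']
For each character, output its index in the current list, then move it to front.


MTF encoding:
'b': index 1 in ['a', 'b', 'c', 'd', 'e'] -> ['b', 'a', 'c', 'd', 'e']
'e': index 4 in ['b', 'a', 'c', 'd', 'e'] -> ['e', 'b', 'a', 'c', 'd']
'c': index 3 in ['e', 'b', 'a', 'c', 'd'] -> ['c', 'e', 'b', 'a', 'd']
'a': index 3 in ['c', 'e', 'b', 'a', 'd'] -> ['a', 'c', 'e', 'b', 'd']
'a': index 0 in ['a', 'c', 'e', 'b', 'd'] -> ['a', 'c', 'e', 'b', 'd']
'e': index 2 in ['a', 'c', 'e', 'b', 'd'] -> ['e', 'a', 'c', 'b', 'd']
'c': index 2 in ['e', 'a', 'c', 'b', 'd'] -> ['c', 'e', 'a', 'b', 'd']
'd': index 4 in ['c', 'e', 'a', 'b', 'd'] -> ['d', 'c', 'e', 'a', 'b']
'c': index 1 in ['d', 'c', 'e', 'a', 'b'] -> ['c', 'd', 'e', 'a', 'b']


Output: [1, 4, 3, 3, 0, 2, 2, 4, 1]


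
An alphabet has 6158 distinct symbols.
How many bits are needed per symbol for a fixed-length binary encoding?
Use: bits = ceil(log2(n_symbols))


log2(6158) = 12.5882
Bracket: 2^12 = 4096 < 6158 <= 2^13 = 8192
So ceil(log2(6158)) = 13

bits = ceil(log2(6158)) = ceil(12.5882) = 13 bits


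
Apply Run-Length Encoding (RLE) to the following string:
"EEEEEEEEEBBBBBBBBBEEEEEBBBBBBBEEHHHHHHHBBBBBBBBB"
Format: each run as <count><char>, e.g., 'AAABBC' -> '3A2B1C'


Scanning runs left to right:
  i=0: run of 'E' x 9 -> '9E'
  i=9: run of 'B' x 9 -> '9B'
  i=18: run of 'E' x 5 -> '5E'
  i=23: run of 'B' x 7 -> '7B'
  i=30: run of 'E' x 2 -> '2E'
  i=32: run of 'H' x 7 -> '7H'
  i=39: run of 'B' x 9 -> '9B'

RLE = 9E9B5E7B2E7H9B


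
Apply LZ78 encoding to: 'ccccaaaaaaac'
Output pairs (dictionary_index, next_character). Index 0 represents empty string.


LZ78 encoding steps:
Dictionary: {0: ''}
Step 1: w='' (idx 0), next='c' -> output (0, 'c'), add 'c' as idx 1
Step 2: w='c' (idx 1), next='c' -> output (1, 'c'), add 'cc' as idx 2
Step 3: w='c' (idx 1), next='a' -> output (1, 'a'), add 'ca' as idx 3
Step 4: w='' (idx 0), next='a' -> output (0, 'a'), add 'a' as idx 4
Step 5: w='a' (idx 4), next='a' -> output (4, 'a'), add 'aa' as idx 5
Step 6: w='aa' (idx 5), next='a' -> output (5, 'a'), add 'aaa' as idx 6
Step 7: w='c' (idx 1), end of input -> output (1, '')


Encoded: [(0, 'c'), (1, 'c'), (1, 'a'), (0, 'a'), (4, 'a'), (5, 'a'), (1, '')]


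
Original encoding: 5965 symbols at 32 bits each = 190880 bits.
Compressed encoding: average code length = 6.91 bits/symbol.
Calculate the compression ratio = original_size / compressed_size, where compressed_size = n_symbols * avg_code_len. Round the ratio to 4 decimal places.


original_size = n_symbols * orig_bits = 5965 * 32 = 190880 bits
compressed_size = n_symbols * avg_code_len = 5965 * 6.91 = 41218.15 bits
ratio = original_size / compressed_size = 190880 / 41218.15 = 4.631

Compression ratio = 4.631


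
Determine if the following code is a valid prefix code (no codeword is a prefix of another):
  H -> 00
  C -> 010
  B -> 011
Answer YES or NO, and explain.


Checking each pair (does one codeword prefix another?):
  H='00' vs C='010': no prefix
  H='00' vs B='011': no prefix
  C='010' vs H='00': no prefix
  C='010' vs B='011': no prefix
  B='011' vs H='00': no prefix
  B='011' vs C='010': no prefix
No violation found over all pairs.

YES -- this is a valid prefix code. No codeword is a prefix of any other codeword.


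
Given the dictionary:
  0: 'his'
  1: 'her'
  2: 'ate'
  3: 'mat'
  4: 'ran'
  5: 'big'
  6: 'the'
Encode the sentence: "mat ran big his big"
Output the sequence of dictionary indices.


Look up each word in the dictionary:
  'mat' -> 3
  'ran' -> 4
  'big' -> 5
  'his' -> 0
  'big' -> 5

Encoded: [3, 4, 5, 0, 5]


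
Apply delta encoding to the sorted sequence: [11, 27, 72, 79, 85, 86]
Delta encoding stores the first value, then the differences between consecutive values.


First value: 11
Deltas:
  27 - 11 = 16
  72 - 27 = 45
  79 - 72 = 7
  85 - 79 = 6
  86 - 85 = 1


Delta encoded: [11, 16, 45, 7, 6, 1]


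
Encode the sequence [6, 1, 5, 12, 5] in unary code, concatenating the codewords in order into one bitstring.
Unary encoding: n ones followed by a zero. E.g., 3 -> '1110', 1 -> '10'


Encode each number as n ones followed by a terminating 0:
  6 -> 1111110 (7 bits)
  1 -> 10 (2 bits)
  5 -> 111110 (6 bits)
  12 -> 1111111111110 (13 bits)
  5 -> 111110 (6 bits)
Total length = 7 + 2 + 6 + 13 + 6 = 34 bits.

Unary([6, 1, 5, 12, 5]) = 1111110101111101111111111110111110 (34 bits)


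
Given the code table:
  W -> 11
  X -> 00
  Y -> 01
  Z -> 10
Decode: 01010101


Decoding:
01 -> Y
01 -> Y
01 -> Y
01 -> Y


Result: YYYY


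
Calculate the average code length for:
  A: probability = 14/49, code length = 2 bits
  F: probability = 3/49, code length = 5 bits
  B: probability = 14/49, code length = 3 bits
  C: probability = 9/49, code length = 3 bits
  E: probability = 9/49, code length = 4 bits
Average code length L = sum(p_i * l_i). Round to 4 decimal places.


Weighted contributions p_i * l_i:
  A: (14/49) * 2 = 28/49
  F: (3/49) * 5 = 15/49
  B: (14/49) * 3 = 42/49
  C: (9/49) * 3 = 27/49
  E: (9/49) * 4 = 36/49
Sum = (28 + 15 + 42 + 27 + 36)/49 = 148/49

L = 148/49 = 3.0204 bits/symbol


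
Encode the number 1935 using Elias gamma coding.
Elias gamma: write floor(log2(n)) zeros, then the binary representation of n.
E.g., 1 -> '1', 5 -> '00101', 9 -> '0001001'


num_bits = floor(log2(1935)) + 1 = 11
leading_zeros = num_bits - 1 = 10
binary(1935) = 11110001111

Elias gamma(1935) = '0000000000' + '11110001111' = 000000000011110001111 (21 bits)


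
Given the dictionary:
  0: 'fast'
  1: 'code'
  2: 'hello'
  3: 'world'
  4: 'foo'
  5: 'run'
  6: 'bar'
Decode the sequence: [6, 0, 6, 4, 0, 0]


Look up each index in the dictionary:
  6 -> 'bar'
  0 -> 'fast'
  6 -> 'bar'
  4 -> 'foo'
  0 -> 'fast'
  0 -> 'fast'

Decoded: "bar fast bar foo fast fast"


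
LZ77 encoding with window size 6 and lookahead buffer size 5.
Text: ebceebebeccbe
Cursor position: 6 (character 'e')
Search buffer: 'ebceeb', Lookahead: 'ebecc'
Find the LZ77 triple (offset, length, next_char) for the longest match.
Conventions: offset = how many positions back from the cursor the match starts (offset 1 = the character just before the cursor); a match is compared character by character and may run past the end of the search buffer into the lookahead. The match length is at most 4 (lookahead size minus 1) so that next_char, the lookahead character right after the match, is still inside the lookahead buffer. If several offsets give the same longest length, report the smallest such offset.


Try each offset into the search buffer:
  offset=1 (pos 5, char 'b'): match length 0
  offset=2 (pos 4, char 'e'): match length 3
  offset=3 (pos 3, char 'e'): match length 1
  offset=4 (pos 2, char 'c'): match length 0
  offset=5 (pos 1, char 'b'): match length 0
  offset=6 (pos 0, char 'e'): match length 2
Longest match has length 3 at offset 2.
next_char = character at position 6 + 3 = 9 -> 'c'

Best match: offset=2, length=3 (matching 'ebe' starting at position 4)
LZ77 triple: (2, 3, 'c')


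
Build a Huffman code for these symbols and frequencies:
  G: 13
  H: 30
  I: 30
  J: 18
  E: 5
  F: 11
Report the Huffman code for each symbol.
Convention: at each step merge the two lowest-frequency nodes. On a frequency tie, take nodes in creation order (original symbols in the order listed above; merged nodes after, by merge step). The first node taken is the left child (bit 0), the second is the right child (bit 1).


Huffman tree construction:
Step 1: Merge E(5) + F(11) = 16
Step 2: Merge G(13) + (E+F)(16) = 29
Step 3: Merge J(18) + (G+(E+F))(29) = 47
Step 4: Merge H(30) + I(30) = 60
Step 5: Merge (J+(G+(E+F)))(47) + (H+I)(60) = 107
Read each symbol's code off the tree from the root (left child = 0, right child = 1).

Codes:
  G: 010 (length 3)
  H: 10 (length 2)
  I: 11 (length 2)
  J: 00 (length 2)
  E: 0110 (length 4)
  F: 0111 (length 4)
Average code length: 259/107 = 2.4206 bits/symbol


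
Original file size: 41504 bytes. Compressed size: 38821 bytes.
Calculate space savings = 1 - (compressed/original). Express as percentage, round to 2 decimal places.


ratio = compressed/original = 38821/41504 = 0.935356
savings = 1 - ratio = 1 - 0.935356 = 0.064644
as a percentage: 0.064644 * 100 = 6.46%

Space savings = 1 - 38821/41504 = 6.46%


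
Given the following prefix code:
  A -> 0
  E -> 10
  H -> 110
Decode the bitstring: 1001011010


Decoding step by step:
Bits 10 -> E
Bits 0 -> A
Bits 10 -> E
Bits 110 -> H
Bits 10 -> E


Decoded message: EAEHE


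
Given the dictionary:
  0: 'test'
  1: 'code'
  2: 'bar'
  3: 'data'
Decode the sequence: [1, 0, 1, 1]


Look up each index in the dictionary:
  1 -> 'code'
  0 -> 'test'
  1 -> 'code'
  1 -> 'code'

Decoded: "code test code code"


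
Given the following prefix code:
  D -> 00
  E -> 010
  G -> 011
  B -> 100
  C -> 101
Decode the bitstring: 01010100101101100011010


Decoding step by step:
Bits 010 -> E
Bits 101 -> C
Bits 00 -> D
Bits 101 -> C
Bits 101 -> C
Bits 100 -> B
Bits 011 -> G
Bits 010 -> E


Decoded message: ECDCCBGE


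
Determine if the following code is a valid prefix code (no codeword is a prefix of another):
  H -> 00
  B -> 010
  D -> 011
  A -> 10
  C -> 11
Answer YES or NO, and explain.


Checking each pair (does one codeword prefix another?):
  H='00' vs B='010': no prefix
  H='00' vs D='011': no prefix
  H='00' vs A='10': no prefix
  H='00' vs C='11': no prefix
  B='010' vs H='00': no prefix
  B='010' vs D='011': no prefix
  B='010' vs A='10': no prefix
  B='010' vs C='11': no prefix
  D='011' vs H='00': no prefix
  D='011' vs B='010': no prefix
  D='011' vs A='10': no prefix
  D='011' vs C='11': no prefix
  A='10' vs H='00': no prefix
  A='10' vs B='010': no prefix
  A='10' vs D='011': no prefix
  A='10' vs C='11': no prefix
  C='11' vs H='00': no prefix
  C='11' vs B='010': no prefix
  C='11' vs D='011': no prefix
  C='11' vs A='10': no prefix
No violation found over all pairs.

YES -- this is a valid prefix code. No codeword is a prefix of any other codeword.


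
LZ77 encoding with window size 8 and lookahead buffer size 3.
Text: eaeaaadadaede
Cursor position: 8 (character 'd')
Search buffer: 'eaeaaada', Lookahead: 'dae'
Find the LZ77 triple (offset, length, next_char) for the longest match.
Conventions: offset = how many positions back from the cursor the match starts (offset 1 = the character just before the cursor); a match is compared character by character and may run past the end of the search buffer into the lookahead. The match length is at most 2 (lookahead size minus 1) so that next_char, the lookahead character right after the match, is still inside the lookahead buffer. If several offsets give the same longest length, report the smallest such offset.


Try each offset into the search buffer:
  offset=1 (pos 7, char 'a'): match length 0
  offset=2 (pos 6, char 'd'): match length 2
  offset=3 (pos 5, char 'a'): match length 0
  offset=4 (pos 4, char 'a'): match length 0
  offset=5 (pos 3, char 'a'): match length 0
  offset=6 (pos 2, char 'e'): match length 0
  offset=7 (pos 1, char 'a'): match length 0
  offset=8 (pos 0, char 'e'): match length 0
Longest match has length 2 at offset 2.
next_char = character at position 8 + 2 = 10 -> 'e'

Best match: offset=2, length=2 (matching 'da' starting at position 6)
LZ77 triple: (2, 2, 'e')


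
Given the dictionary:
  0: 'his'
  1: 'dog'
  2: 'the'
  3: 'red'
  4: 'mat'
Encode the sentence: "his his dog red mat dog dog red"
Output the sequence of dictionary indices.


Look up each word in the dictionary:
  'his' -> 0
  'his' -> 0
  'dog' -> 1
  'red' -> 3
  'mat' -> 4
  'dog' -> 1
  'dog' -> 1
  'red' -> 3

Encoded: [0, 0, 1, 3, 4, 1, 1, 3]


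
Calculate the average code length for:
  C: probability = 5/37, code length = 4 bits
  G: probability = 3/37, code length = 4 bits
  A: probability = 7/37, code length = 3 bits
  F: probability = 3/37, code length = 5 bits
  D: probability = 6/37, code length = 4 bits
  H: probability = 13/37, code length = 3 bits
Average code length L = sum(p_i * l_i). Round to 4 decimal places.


Weighted contributions p_i * l_i:
  C: (5/37) * 4 = 20/37
  G: (3/37) * 4 = 12/37
  A: (7/37) * 3 = 21/37
  F: (3/37) * 5 = 15/37
  D: (6/37) * 4 = 24/37
  H: (13/37) * 3 = 39/37
Sum = (20 + 12 + 21 + 15 + 24 + 39)/37 = 131/37

L = 131/37 = 3.5405 bits/symbol


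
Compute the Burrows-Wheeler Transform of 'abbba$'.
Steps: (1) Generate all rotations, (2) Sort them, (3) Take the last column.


Rotations (sorted):
  0: $abbba -> last char: a
  1: a$abbb -> last char: b
  2: abbba$ -> last char: $
  3: ba$abb -> last char: b
  4: bba$ab -> last char: b
  5: bbba$a -> last char: a


BWT = ab$bba


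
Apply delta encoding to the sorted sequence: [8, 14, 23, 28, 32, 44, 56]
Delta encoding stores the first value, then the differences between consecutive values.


First value: 8
Deltas:
  14 - 8 = 6
  23 - 14 = 9
  28 - 23 = 5
  32 - 28 = 4
  44 - 32 = 12
  56 - 44 = 12


Delta encoded: [8, 6, 9, 5, 4, 12, 12]


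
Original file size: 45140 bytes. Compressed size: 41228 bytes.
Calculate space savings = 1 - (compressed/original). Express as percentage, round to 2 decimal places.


ratio = compressed/original = 41228/45140 = 0.913336
savings = 1 - ratio = 1 - 0.913336 = 0.086664
as a percentage: 0.086664 * 100 = 8.67%

Space savings = 1 - 41228/45140 = 8.67%


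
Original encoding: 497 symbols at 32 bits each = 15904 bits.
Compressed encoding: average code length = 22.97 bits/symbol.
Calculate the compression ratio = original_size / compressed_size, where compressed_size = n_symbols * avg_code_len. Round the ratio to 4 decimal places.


original_size = n_symbols * orig_bits = 497 * 32 = 15904 bits
compressed_size = n_symbols * avg_code_len = 497 * 22.97 = 11416.09 bits
ratio = original_size / compressed_size = 15904 / 11416.09 = 1.3931

Compression ratio = 1.3931


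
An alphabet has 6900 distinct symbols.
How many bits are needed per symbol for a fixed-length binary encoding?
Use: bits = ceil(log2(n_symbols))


log2(6900) = 12.7524
Bracket: 2^12 = 4096 < 6900 <= 2^13 = 8192
So ceil(log2(6900)) = 13

bits = ceil(log2(6900)) = ceil(12.7524) = 13 bits


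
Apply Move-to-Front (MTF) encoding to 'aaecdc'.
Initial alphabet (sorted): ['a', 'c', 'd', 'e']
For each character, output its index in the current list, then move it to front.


MTF encoding:
'a': index 0 in ['a', 'c', 'd', 'e'] -> ['a', 'c', 'd', 'e']
'a': index 0 in ['a', 'c', 'd', 'e'] -> ['a', 'c', 'd', 'e']
'e': index 3 in ['a', 'c', 'd', 'e'] -> ['e', 'a', 'c', 'd']
'c': index 2 in ['e', 'a', 'c', 'd'] -> ['c', 'e', 'a', 'd']
'd': index 3 in ['c', 'e', 'a', 'd'] -> ['d', 'c', 'e', 'a']
'c': index 1 in ['d', 'c', 'e', 'a'] -> ['c', 'd', 'e', 'a']


Output: [0, 0, 3, 2, 3, 1]


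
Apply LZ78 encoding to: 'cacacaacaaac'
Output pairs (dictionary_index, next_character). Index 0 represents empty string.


LZ78 encoding steps:
Dictionary: {0: ''}
Step 1: w='' (idx 0), next='c' -> output (0, 'c'), add 'c' as idx 1
Step 2: w='' (idx 0), next='a' -> output (0, 'a'), add 'a' as idx 2
Step 3: w='c' (idx 1), next='a' -> output (1, 'a'), add 'ca' as idx 3
Step 4: w='ca' (idx 3), next='a' -> output (3, 'a'), add 'caa' as idx 4
Step 5: w='caa' (idx 4), next='a' -> output (4, 'a'), add 'caaa' as idx 5
Step 6: w='c' (idx 1), end of input -> output (1, '')


Encoded: [(0, 'c'), (0, 'a'), (1, 'a'), (3, 'a'), (4, 'a'), (1, '')]


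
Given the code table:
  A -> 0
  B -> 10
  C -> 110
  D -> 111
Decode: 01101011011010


Decoding:
0 -> A
110 -> C
10 -> B
110 -> C
110 -> C
10 -> B


Result: ACBCCB


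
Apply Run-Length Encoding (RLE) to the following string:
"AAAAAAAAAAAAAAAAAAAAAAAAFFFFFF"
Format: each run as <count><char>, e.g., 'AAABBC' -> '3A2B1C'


Scanning runs left to right:
  i=0: run of 'A' x 24 -> '24A'
  i=24: run of 'F' x 6 -> '6F'

RLE = 24A6F


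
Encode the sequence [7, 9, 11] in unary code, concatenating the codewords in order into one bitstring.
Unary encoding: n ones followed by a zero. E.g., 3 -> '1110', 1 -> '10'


Encode each number as n ones followed by a terminating 0:
  7 -> 11111110 (8 bits)
  9 -> 1111111110 (10 bits)
  11 -> 111111111110 (12 bits)
Total length = 8 + 10 + 12 = 30 bits.

Unary([7, 9, 11]) = 111111101111111110111111111110 (30 bits)


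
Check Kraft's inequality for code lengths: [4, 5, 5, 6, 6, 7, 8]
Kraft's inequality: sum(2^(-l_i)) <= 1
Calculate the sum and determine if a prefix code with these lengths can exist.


Sum = 2^(-4) + 2^(-5) + 2^(-5) + 2^(-6) + 2^(-6) + 2^(-7) + 2^(-8)
    = 0.0625 + 0.03125 + 0.03125 + 0.015625 + 0.015625 + 0.0078125 + 0.00390625
    = 43/256 = 0.16796875
Since 0.16796875 <= 1, Kraft's inequality IS satisfied.
A prefix code with these lengths CAN exist.

Kraft sum = 0.16796875. Satisfied.


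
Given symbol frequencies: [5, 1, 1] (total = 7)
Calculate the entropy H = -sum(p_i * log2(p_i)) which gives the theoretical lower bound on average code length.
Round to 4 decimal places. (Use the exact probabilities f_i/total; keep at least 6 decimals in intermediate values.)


Per-symbol terms -p_i * log2(p_i) with p_i = f_i/7:
  p = 5/7 = 0.714286: log2(p) = -0.485427, -p*log2(p) = 0.346733
  p = 1/7 = 0.142857: log2(p) = -2.807355, -p*log2(p) = 0.401051
  p = 1/7 = 0.142857: log2(p) = -2.807355, -p*log2(p) = 0.401051
H = 0.346733 + 0.401051 + 0.401051 = 1.148835

H = 1.1488 bits/symbol


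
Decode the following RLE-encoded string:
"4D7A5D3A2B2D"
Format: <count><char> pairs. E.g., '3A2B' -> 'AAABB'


Expanding each <count><char> pair:
  4D -> 'DDDD'
  7A -> 'AAAAAAA'
  5D -> 'DDDDD'
  3A -> 'AAA'
  2B -> 'BB'
  2D -> 'DD'

Decoded = DDDDAAAAAAADDDDDAAABBDD


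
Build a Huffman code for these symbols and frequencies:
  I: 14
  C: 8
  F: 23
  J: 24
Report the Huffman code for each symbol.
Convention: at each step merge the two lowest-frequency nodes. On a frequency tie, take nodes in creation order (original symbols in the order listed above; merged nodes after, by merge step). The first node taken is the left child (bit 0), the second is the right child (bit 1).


Huffman tree construction:
Step 1: Merge C(8) + I(14) = 22
Step 2: Merge (C+I)(22) + F(23) = 45
Step 3: Merge J(24) + ((C+I)+F)(45) = 69
Read each symbol's code off the tree from the root (left child = 0, right child = 1).

Codes:
  I: 101 (length 3)
  C: 100 (length 3)
  F: 11 (length 2)
  J: 0 (length 1)
Average code length: 136/69 = 1.9710 bits/symbol


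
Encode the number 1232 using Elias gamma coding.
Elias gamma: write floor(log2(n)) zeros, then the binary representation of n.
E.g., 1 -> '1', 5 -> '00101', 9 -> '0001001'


num_bits = floor(log2(1232)) + 1 = 11
leading_zeros = num_bits - 1 = 10
binary(1232) = 10011010000

Elias gamma(1232) = '0000000000' + '10011010000' = 000000000010011010000 (21 bits)


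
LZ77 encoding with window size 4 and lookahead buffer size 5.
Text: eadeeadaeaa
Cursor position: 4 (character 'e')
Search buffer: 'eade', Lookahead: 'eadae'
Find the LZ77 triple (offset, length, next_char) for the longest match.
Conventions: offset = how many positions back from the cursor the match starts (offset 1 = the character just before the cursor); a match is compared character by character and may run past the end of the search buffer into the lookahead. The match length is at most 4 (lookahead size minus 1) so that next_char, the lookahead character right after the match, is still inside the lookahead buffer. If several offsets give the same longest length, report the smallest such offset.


Try each offset into the search buffer:
  offset=1 (pos 3, char 'e'): match length 1
  offset=2 (pos 2, char 'd'): match length 0
  offset=3 (pos 1, char 'a'): match length 0
  offset=4 (pos 0, char 'e'): match length 3
Longest match has length 3 at offset 4.
next_char = character at position 4 + 3 = 7 -> 'a'

Best match: offset=4, length=3 (matching 'ead' starting at position 0)
LZ77 triple: (4, 3, 'a')


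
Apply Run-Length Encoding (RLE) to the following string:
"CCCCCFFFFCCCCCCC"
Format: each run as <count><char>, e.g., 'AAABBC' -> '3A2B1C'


Scanning runs left to right:
  i=0: run of 'C' x 5 -> '5C'
  i=5: run of 'F' x 4 -> '4F'
  i=9: run of 'C' x 7 -> '7C'

RLE = 5C4F7C


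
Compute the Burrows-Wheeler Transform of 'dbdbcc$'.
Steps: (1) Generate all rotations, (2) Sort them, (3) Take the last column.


Rotations (sorted):
  0: $dbdbcc -> last char: c
  1: bcc$dbd -> last char: d
  2: bdbcc$d -> last char: d
  3: c$dbdbc -> last char: c
  4: cc$dbdb -> last char: b
  5: dbcc$db -> last char: b
  6: dbdbcc$ -> last char: $


BWT = cddcbb$


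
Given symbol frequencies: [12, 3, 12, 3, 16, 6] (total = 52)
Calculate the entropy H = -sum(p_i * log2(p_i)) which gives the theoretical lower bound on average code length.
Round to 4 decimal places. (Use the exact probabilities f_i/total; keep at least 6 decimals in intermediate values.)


Per-symbol terms -p_i * log2(p_i) with p_i = f_i/52:
  p = 12/52 = 0.230769: log2(p) = -2.115477, -p*log2(p) = 0.488187
  p = 3/52 = 0.057692: log2(p) = -4.115477, -p*log2(p) = 0.237431
  p = 12/52 = 0.230769: log2(p) = -2.115477, -p*log2(p) = 0.488187
  p = 3/52 = 0.057692: log2(p) = -4.115477, -p*log2(p) = 0.237431
  p = 16/52 = 0.307692: log2(p) = -1.700440, -p*log2(p) = 0.523212
  p = 6/52 = 0.115385: log2(p) = -3.115477, -p*log2(p) = 0.359478
H = 0.488187 + 0.237431 + 0.488187 + 0.237431 + 0.523212 + 0.359478 = 2.333926

H = 2.3339 bits/symbol


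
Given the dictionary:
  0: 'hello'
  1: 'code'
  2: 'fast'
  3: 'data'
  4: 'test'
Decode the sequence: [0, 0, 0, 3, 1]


Look up each index in the dictionary:
  0 -> 'hello'
  0 -> 'hello'
  0 -> 'hello'
  3 -> 'data'
  1 -> 'code'

Decoded: "hello hello hello data code"


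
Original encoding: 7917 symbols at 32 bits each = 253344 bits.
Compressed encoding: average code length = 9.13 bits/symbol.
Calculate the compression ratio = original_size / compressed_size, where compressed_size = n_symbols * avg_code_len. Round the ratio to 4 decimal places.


original_size = n_symbols * orig_bits = 7917 * 32 = 253344 bits
compressed_size = n_symbols * avg_code_len = 7917 * 9.13 = 72282.21 bits
ratio = original_size / compressed_size = 253344 / 72282.21 = 3.5049

Compression ratio = 3.5049


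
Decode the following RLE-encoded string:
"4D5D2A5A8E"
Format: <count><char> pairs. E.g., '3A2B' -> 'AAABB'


Expanding each <count><char> pair:
  4D -> 'DDDD'
  5D -> 'DDDDD'
  2A -> 'AA'
  5A -> 'AAAAA'
  8E -> 'EEEEEEEE'

Decoded = DDDDDDDDDAAAAAAAEEEEEEEE


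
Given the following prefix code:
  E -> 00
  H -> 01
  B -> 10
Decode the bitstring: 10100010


Decoding step by step:
Bits 10 -> B
Bits 10 -> B
Bits 00 -> E
Bits 10 -> B


Decoded message: BBEB


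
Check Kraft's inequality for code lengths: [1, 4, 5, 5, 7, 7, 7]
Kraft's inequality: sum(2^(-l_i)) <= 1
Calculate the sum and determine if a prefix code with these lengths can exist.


Sum = 2^(-1) + 2^(-4) + 2^(-5) + 2^(-5) + 2^(-7) + 2^(-7) + 2^(-7)
    = 0.5 + 0.0625 + 0.03125 + 0.03125 + 0.0078125 + 0.0078125 + 0.0078125
    = 83/128 = 0.6484375
Since 0.6484375 <= 1, Kraft's inequality IS satisfied.
A prefix code with these lengths CAN exist.

Kraft sum = 0.6484375. Satisfied.


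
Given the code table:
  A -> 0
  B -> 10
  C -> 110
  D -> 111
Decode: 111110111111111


Decoding:
111 -> D
110 -> C
111 -> D
111 -> D
111 -> D


Result: DCDDD


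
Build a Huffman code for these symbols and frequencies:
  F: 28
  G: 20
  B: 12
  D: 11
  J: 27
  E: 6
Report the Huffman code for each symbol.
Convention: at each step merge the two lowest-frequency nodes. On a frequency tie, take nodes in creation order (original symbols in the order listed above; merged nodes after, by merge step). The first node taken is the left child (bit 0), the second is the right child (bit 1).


Huffman tree construction:
Step 1: Merge E(6) + D(11) = 17
Step 2: Merge B(12) + (E+D)(17) = 29
Step 3: Merge G(20) + J(27) = 47
Step 4: Merge F(28) + (B+(E+D))(29) = 57
Step 5: Merge (G+J)(47) + (F+(B+(E+D)))(57) = 104
Read each symbol's code off the tree from the root (left child = 0, right child = 1).

Codes:
  F: 10 (length 2)
  G: 00 (length 2)
  B: 110 (length 3)
  D: 1111 (length 4)
  J: 01 (length 2)
  E: 1110 (length 4)
Average code length: 254/104 = 2.4423 bits/symbol


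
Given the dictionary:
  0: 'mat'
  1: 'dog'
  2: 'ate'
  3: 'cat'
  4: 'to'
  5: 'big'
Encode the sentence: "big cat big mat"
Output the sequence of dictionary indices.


Look up each word in the dictionary:
  'big' -> 5
  'cat' -> 3
  'big' -> 5
  'mat' -> 0

Encoded: [5, 3, 5, 0]


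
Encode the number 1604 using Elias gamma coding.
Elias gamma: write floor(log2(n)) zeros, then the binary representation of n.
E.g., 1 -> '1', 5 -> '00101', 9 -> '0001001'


num_bits = floor(log2(1604)) + 1 = 11
leading_zeros = num_bits - 1 = 10
binary(1604) = 11001000100

Elias gamma(1604) = '0000000000' + '11001000100' = 000000000011001000100 (21 bits)


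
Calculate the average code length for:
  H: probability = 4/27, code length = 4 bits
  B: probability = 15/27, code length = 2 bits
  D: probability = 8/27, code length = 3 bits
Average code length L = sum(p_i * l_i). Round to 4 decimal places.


Weighted contributions p_i * l_i:
  H: (4/27) * 4 = 16/27
  B: (15/27) * 2 = 30/27
  D: (8/27) * 3 = 24/27
Sum = (16 + 30 + 24)/27 = 70/27

L = 70/27 = 2.5926 bits/symbol


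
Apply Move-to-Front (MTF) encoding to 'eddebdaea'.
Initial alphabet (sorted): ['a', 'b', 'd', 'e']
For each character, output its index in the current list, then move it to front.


MTF encoding:
'e': index 3 in ['a', 'b', 'd', 'e'] -> ['e', 'a', 'b', 'd']
'd': index 3 in ['e', 'a', 'b', 'd'] -> ['d', 'e', 'a', 'b']
'd': index 0 in ['d', 'e', 'a', 'b'] -> ['d', 'e', 'a', 'b']
'e': index 1 in ['d', 'e', 'a', 'b'] -> ['e', 'd', 'a', 'b']
'b': index 3 in ['e', 'd', 'a', 'b'] -> ['b', 'e', 'd', 'a']
'd': index 2 in ['b', 'e', 'd', 'a'] -> ['d', 'b', 'e', 'a']
'a': index 3 in ['d', 'b', 'e', 'a'] -> ['a', 'd', 'b', 'e']
'e': index 3 in ['a', 'd', 'b', 'e'] -> ['e', 'a', 'd', 'b']
'a': index 1 in ['e', 'a', 'd', 'b'] -> ['a', 'e', 'd', 'b']


Output: [3, 3, 0, 1, 3, 2, 3, 3, 1]


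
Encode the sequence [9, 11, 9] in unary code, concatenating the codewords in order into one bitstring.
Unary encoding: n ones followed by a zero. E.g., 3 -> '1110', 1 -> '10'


Encode each number as n ones followed by a terminating 0:
  9 -> 1111111110 (10 bits)
  11 -> 111111111110 (12 bits)
  9 -> 1111111110 (10 bits)
Total length = 10 + 12 + 10 = 32 bits.

Unary([9, 11, 9]) = 11111111101111111111101111111110 (32 bits)


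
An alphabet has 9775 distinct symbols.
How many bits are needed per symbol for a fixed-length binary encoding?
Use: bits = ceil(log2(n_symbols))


log2(9775) = 13.2549
Bracket: 2^13 = 8192 < 9775 <= 2^14 = 16384
So ceil(log2(9775)) = 14

bits = ceil(log2(9775)) = ceil(13.2549) = 14 bits


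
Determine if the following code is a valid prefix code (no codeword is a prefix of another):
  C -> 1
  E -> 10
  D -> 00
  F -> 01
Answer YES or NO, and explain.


Checking each pair (does one codeword prefix another?):
  C='1' vs E='10': prefix -- VIOLATION

NO -- this is NOT a valid prefix code. C (1) is a prefix of E (10).


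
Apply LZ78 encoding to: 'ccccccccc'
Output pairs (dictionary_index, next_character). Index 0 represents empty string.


LZ78 encoding steps:
Dictionary: {0: ''}
Step 1: w='' (idx 0), next='c' -> output (0, 'c'), add 'c' as idx 1
Step 2: w='c' (idx 1), next='c' -> output (1, 'c'), add 'cc' as idx 2
Step 3: w='cc' (idx 2), next='c' -> output (2, 'c'), add 'ccc' as idx 3
Step 4: w='ccc' (idx 3), end of input -> output (3, '')


Encoded: [(0, 'c'), (1, 'c'), (2, 'c'), (3, '')]


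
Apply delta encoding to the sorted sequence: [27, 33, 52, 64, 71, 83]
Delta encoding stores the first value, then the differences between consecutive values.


First value: 27
Deltas:
  33 - 27 = 6
  52 - 33 = 19
  64 - 52 = 12
  71 - 64 = 7
  83 - 71 = 12


Delta encoded: [27, 6, 19, 12, 7, 12]


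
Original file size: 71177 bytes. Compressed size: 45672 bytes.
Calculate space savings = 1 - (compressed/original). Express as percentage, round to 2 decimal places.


ratio = compressed/original = 45672/71177 = 0.641668
savings = 1 - ratio = 1 - 0.641668 = 0.358332
as a percentage: 0.358332 * 100 = 35.83%

Space savings = 1 - 45672/71177 = 35.83%


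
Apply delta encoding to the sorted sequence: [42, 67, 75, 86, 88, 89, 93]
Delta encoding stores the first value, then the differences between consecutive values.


First value: 42
Deltas:
  67 - 42 = 25
  75 - 67 = 8
  86 - 75 = 11
  88 - 86 = 2
  89 - 88 = 1
  93 - 89 = 4


Delta encoded: [42, 25, 8, 11, 2, 1, 4]


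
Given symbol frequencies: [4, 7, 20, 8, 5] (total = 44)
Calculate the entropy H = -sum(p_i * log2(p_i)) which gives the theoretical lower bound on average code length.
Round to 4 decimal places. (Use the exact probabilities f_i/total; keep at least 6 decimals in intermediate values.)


Per-symbol terms -p_i * log2(p_i) with p_i = f_i/44:
  p = 4/44 = 0.090909: log2(p) = -3.459432, -p*log2(p) = 0.314494
  p = 7/44 = 0.159091: log2(p) = -2.652077, -p*log2(p) = 0.421921
  p = 20/44 = 0.454545: log2(p) = -1.137504, -p*log2(p) = 0.517047
  p = 8/44 = 0.181818: log2(p) = -2.459432, -p*log2(p) = 0.447169
  p = 5/44 = 0.113636: log2(p) = -3.137504, -p*log2(p) = 0.356534
H = 0.314494 + 0.421921 + 0.517047 + 0.447169 + 0.356534 = 2.057165

H = 2.0572 bits/symbol


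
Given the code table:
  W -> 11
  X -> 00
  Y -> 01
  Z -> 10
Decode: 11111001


Decoding:
11 -> W
11 -> W
10 -> Z
01 -> Y


Result: WWZY


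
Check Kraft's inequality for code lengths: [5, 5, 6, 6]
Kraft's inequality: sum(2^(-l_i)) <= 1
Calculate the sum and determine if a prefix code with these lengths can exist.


Sum = 2^(-5) + 2^(-5) + 2^(-6) + 2^(-6)
    = 0.03125 + 0.03125 + 0.015625 + 0.015625
    = 6/64 = 0.09375
Since 0.09375 <= 1, Kraft's inequality IS satisfied.
A prefix code with these lengths CAN exist.

Kraft sum = 0.09375. Satisfied.
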